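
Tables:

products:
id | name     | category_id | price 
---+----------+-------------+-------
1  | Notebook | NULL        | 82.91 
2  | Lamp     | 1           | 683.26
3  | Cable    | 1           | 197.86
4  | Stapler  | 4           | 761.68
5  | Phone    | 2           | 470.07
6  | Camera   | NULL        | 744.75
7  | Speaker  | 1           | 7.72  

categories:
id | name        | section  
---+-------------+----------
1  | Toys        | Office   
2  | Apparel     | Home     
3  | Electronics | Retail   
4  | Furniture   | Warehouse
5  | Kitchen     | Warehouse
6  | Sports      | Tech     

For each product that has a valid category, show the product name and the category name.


INNER JOIN keeps only products rows whose category_id matches an id in categories. Walk through each product:
  - product 1 (Notebook): category_id=NULL, no match -> dropped
  - product 2 (Lamp): category_id=1 -> matches Toys
  - product 3 (Cable): category_id=1 -> matches Toys
  - product 4 (Stapler): category_id=4 -> matches Furniture
  - product 5 (Phone): category_id=2 -> matches Apparel
  - product 6 (Camera): category_id=NULL, no match -> dropped
  - product 7 (Speaker): category_id=1 -> matches Toys
So 2 of 7 rows are dropped.

SQL:
SELECT a.name, b.name AS category
FROM products a
INNER JOIN categories b ON a.category_id = b.id

Result:
name    | category 
--------+----------
Lamp    | Toys     
Cable   | Toys     
Stapler | Furniture
Phone   | Apparel  
Speaker | Toys     


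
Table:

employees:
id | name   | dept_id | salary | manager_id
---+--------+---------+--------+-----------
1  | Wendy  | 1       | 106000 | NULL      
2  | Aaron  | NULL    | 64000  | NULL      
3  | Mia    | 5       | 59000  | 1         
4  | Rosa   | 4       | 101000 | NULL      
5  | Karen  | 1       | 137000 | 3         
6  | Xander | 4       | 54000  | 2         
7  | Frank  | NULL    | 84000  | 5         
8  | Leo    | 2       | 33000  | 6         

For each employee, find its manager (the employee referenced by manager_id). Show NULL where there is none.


This is a self-join: employees is joined to a second copy of itself, matching each row's manager_id to another row's id. Use LEFT JOIN so rows with manager_id=NULL are kept.
  - employee 1 (Wendy): manager_id=NULL -> NULL
  - employee 2 (Aaron): manager_id=NULL -> NULL
  - employee 3 (Mia): manager_id=1 -> Wendy
  - employee 4 (Rosa): manager_id=NULL -> NULL
  - employee 5 (Karen): manager_id=3 -> Mia
  - employee 6 (Xander): manager_id=2 -> Aaron
  - employee 7 (Frank): manager_id=5 -> Karen
  - employee 8 (Leo): manager_id=6 -> Xander

SQL:
SELECT a.name AS item, b.name AS manager
FROM employees a
LEFT JOIN employees b ON a.manager_id = b.id

Result:
item   | manager
-------+--------
Wendy  | NULL   
Aaron  | NULL   
Mia    | Wendy  
Rosa   | NULL   
Karen  | Mia    
Xander | Aaron  
Frank  | Karen  
Leo    | Xander 


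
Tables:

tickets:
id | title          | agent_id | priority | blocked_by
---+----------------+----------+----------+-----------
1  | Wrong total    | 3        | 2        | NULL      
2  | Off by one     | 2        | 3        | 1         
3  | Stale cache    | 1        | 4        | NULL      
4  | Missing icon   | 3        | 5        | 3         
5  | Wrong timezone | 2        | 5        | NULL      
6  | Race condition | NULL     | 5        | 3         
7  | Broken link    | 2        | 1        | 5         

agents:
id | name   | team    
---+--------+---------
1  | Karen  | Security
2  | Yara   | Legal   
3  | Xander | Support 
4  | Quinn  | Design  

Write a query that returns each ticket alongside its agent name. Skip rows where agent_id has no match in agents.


INNER JOIN keeps only tickets rows whose agent_id matches an id in agents. Walk through each ticket:
  - ticket 1 (Wrong total): agent_id=3 -> matches Xander
  - ticket 2 (Off by one): agent_id=2 -> matches Yara
  - ticket 3 (Stale cache): agent_id=1 -> matches Karen
  - ticket 4 (Missing icon): agent_id=3 -> matches Xander
  - ticket 5 (Wrong timezone): agent_id=2 -> matches Yara
  - ticket 6 (Race condition): agent_id=NULL, no match -> dropped
  - ticket 7 (Broken link): agent_id=2 -> matches Yara
So 1 of 7 rows is dropped.

SQL:
SELECT a.title, b.name AS agent
FROM tickets a
INNER JOIN agents b ON a.agent_id = b.id

Result:
title          | agent 
---------------+-------
Wrong total    | Xander
Off by one     | Yara  
Stale cache    | Karen 
Missing icon   | Xander
Wrong timezone | Yara  
Broken link    | Yara  


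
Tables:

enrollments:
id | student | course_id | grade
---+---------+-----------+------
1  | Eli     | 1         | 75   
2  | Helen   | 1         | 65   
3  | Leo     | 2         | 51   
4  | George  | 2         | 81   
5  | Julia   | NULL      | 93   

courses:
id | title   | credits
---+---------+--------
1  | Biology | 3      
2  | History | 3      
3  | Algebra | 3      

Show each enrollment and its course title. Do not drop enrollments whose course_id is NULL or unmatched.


LEFT JOIN keeps every row from enrollments (the left table); where course_id has no match in courses, the course columns become NULL. Walk through each enrollment:
  - enrollment 1 (Eli): course_id=1 -> matches Biology
  - enrollment 2 (Helen): course_id=1 -> matches Biology
  - enrollment 3 (Leo): course_id=2 -> matches History
  - enrollment 4 (George): course_id=2 -> matches History
  - enrollment 5 (Julia): course_id=NULL, no match -> kept with NULL
All 5 rows appear; 1 has NULL course.

SQL:
SELECT a.student, b.title AS course
FROM enrollments a
LEFT JOIN courses b ON a.course_id = b.id

Result:
student | course 
--------+--------
Eli     | Biology
Helen   | Biology
Leo     | History
George  | History
Julia   | NULL   


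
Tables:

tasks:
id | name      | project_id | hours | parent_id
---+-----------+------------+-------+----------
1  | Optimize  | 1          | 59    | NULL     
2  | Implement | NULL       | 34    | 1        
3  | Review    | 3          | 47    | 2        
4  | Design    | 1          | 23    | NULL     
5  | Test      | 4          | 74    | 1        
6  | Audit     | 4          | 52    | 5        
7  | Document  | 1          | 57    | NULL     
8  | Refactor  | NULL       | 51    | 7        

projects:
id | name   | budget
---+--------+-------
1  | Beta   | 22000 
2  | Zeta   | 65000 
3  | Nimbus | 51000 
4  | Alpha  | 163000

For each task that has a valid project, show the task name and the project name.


INNER JOIN keeps only tasks rows whose project_id matches an id in projects. Walk through each task:
  - task 1 (Optimize): project_id=1 -> matches Beta
  - task 2 (Implement): project_id=NULL, no match -> dropped
  - task 3 (Review): project_id=3 -> matches Nimbus
  - task 4 (Design): project_id=1 -> matches Beta
  - task 5 (Test): project_id=4 -> matches Alpha
  - task 6 (Audit): project_id=4 -> matches Alpha
  - task 7 (Document): project_id=1 -> matches Beta
  - task 8 (Refactor): project_id=NULL, no match -> dropped
So 2 of 8 rows are dropped.

SQL:
SELECT a.name, b.name AS project
FROM tasks a
INNER JOIN projects b ON a.project_id = b.id

Result:
name     | project
---------+--------
Optimize | Beta   
Review   | Nimbus 
Design   | Beta   
Test     | Alpha  
Audit    | Alpha  
Document | Beta   


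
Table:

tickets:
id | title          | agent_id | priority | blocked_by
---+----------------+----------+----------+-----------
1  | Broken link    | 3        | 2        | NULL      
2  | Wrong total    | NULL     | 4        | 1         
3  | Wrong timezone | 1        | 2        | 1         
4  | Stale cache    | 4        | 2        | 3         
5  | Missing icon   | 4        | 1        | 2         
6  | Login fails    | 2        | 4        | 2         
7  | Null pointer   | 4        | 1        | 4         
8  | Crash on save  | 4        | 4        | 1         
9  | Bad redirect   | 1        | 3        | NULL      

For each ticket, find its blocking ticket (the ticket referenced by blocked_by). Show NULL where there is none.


This is a self-join: tickets is joined to a second copy of itself, matching each row's blocked_by to another row's id. Use LEFT JOIN so rows with blocked_by=NULL are kept.
  - ticket 1 (Broken link): blocked_by=NULL -> NULL
  - ticket 2 (Wrong total): blocked_by=1 -> Broken link
  - ticket 3 (Wrong timezone): blocked_by=1 -> Broken link
  - ticket 4 (Stale cache): blocked_by=3 -> Wrong timezone
  - ticket 5 (Missing icon): blocked_by=2 -> Wrong total
  - ticket 6 (Login fails): blocked_by=2 -> Wrong total
  - ticket 7 (Null pointer): blocked_by=4 -> Stale cache
  - ticket 8 (Crash on save): blocked_by=1 -> Broken link
  - ticket 9 (Bad redirect): blocked_by=NULL -> NULL

SQL:
SELECT a.title AS item, b.title AS blocked_by
FROM tickets a
LEFT JOIN tickets b ON a.blocked_by = b.id

Result:
item           | blocked_by    
---------------+---------------
Broken link    | NULL          
Wrong total    | Broken link   
Wrong timezone | Broken link   
Stale cache    | Wrong timezone
Missing icon   | Wrong total   
Login fails    | Wrong total   
Null pointer   | Stale cache   
Crash on save  | Broken link   
Bad redirect   | NULL          


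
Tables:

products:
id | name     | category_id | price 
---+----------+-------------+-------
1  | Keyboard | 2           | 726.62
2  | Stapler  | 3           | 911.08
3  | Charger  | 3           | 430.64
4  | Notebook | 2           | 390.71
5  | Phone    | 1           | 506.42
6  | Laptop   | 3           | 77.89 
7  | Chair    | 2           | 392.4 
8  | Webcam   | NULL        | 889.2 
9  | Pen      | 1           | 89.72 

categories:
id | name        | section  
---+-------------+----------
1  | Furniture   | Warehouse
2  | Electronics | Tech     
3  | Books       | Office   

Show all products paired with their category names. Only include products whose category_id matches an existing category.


INNER JOIN keeps only products rows whose category_id matches an id in categories. Walk through each product:
  - product 1 (Keyboard): category_id=2 -> matches Electronics
  - product 2 (Stapler): category_id=3 -> matches Books
  - product 3 (Charger): category_id=3 -> matches Books
  - product 4 (Notebook): category_id=2 -> matches Electronics
  - product 5 (Phone): category_id=1 -> matches Furniture
  - product 6 (Laptop): category_id=3 -> matches Books
  - product 7 (Chair): category_id=2 -> matches Electronics
  - product 8 (Webcam): category_id=NULL, no match -> dropped
  - product 9 (Pen): category_id=1 -> matches Furniture
So 1 of 9 rows is dropped.

SQL:
SELECT a.name, b.name AS category
FROM products a
INNER JOIN categories b ON a.category_id = b.id

Result:
name     | category   
---------+------------
Keyboard | Electronics
Stapler  | Books      
Charger  | Books      
Notebook | Electronics
Phone    | Furniture  
Laptop   | Books      
Chair    | Electronics
Pen      | Furniture  


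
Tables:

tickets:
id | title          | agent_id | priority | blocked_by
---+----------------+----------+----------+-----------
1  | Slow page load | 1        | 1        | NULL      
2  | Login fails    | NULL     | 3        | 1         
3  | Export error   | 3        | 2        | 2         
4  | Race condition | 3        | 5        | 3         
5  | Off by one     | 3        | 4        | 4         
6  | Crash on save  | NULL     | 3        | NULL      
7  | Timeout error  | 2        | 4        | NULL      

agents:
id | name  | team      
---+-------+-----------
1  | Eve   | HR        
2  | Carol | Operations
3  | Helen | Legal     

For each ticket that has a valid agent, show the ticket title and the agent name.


INNER JOIN keeps only tickets rows whose agent_id matches an id in agents. Walk through each ticket:
  - ticket 1 (Slow page load): agent_id=1 -> matches Eve
  - ticket 2 (Login fails): agent_id=NULL, no match -> dropped
  - ticket 3 (Export error): agent_id=3 -> matches Helen
  - ticket 4 (Race condition): agent_id=3 -> matches Helen
  - ticket 5 (Off by one): agent_id=3 -> matches Helen
  - ticket 6 (Crash on save): agent_id=NULL, no match -> dropped
  - ticket 7 (Timeout error): agent_id=2 -> matches Carol
So 2 of 7 rows are dropped.

SQL:
SELECT a.title, b.name AS agent
FROM tickets a
INNER JOIN agents b ON a.agent_id = b.id

Result:
title          | agent
---------------+------
Slow page load | Eve  
Export error   | Helen
Race condition | Helen
Off by one     | Helen
Timeout error  | Carol


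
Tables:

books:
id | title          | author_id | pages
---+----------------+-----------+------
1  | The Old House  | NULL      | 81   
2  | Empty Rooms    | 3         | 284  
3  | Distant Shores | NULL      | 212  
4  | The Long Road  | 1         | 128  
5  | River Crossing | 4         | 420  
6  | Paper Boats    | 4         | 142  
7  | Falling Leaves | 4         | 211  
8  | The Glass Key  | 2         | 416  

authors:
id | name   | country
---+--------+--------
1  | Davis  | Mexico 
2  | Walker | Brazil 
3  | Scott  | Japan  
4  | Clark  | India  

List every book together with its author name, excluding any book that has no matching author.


INNER JOIN keeps only books rows whose author_id matches an id in authors. Walk through each book:
  - book 1 (The Old House): author_id=NULL, no match -> dropped
  - book 2 (Empty Rooms): author_id=3 -> matches Scott
  - book 3 (Distant Shores): author_id=NULL, no match -> dropped
  - book 4 (The Long Road): author_id=1 -> matches Davis
  - book 5 (River Crossing): author_id=4 -> matches Clark
  - book 6 (Paper Boats): author_id=4 -> matches Clark
  - book 7 (Falling Leaves): author_id=4 -> matches Clark
  - book 8 (The Glass Key): author_id=2 -> matches Walker
So 2 of 8 rows are dropped.

SQL:
SELECT a.title, b.name AS author
FROM books a
INNER JOIN authors b ON a.author_id = b.id

Result:
title          | author
---------------+-------
Empty Rooms    | Scott 
The Long Road  | Davis 
River Crossing | Clark 
Paper Boats    | Clark 
Falling Leaves | Clark 
The Glass Key  | Walker


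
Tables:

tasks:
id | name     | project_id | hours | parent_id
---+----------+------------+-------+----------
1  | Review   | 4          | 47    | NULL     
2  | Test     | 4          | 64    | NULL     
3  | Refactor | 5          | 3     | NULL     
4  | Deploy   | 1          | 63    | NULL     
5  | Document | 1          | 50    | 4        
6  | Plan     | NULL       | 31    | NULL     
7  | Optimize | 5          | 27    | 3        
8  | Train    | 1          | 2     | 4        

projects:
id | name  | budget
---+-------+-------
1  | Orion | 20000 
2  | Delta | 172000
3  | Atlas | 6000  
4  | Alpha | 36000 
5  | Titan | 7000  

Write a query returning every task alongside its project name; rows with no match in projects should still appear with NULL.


LEFT JOIN keeps every row from tasks (the left table); where project_id has no match in projects, the project columns become NULL. Walk through each task:
  - task 1 (Review): project_id=4 -> matches Alpha
  - task 2 (Test): project_id=4 -> matches Alpha
  - task 3 (Refactor): project_id=5 -> matches Titan
  - task 4 (Deploy): project_id=1 -> matches Orion
  - task 5 (Document): project_id=1 -> matches Orion
  - task 6 (Plan): project_id=NULL, no match -> kept with NULL
  - task 7 (Optimize): project_id=5 -> matches Titan
  - task 8 (Train): project_id=1 -> matches Orion
All 8 rows appear; 1 has NULL project.

SQL:
SELECT a.name, b.name AS project
FROM tasks a
LEFT JOIN projects b ON a.project_id = b.id

Result:
name     | project
---------+--------
Review   | Alpha  
Test     | Alpha  
Refactor | Titan  
Deploy   | Orion  
Document | Orion  
Plan     | NULL   
Optimize | Titan  
Train    | Orion  


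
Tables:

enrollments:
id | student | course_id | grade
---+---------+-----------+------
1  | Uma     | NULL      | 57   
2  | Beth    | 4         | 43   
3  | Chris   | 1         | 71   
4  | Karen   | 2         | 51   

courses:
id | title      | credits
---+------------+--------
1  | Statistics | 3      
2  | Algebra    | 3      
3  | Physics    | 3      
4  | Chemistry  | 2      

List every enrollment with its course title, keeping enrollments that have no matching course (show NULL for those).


LEFT JOIN keeps every row from enrollments (the left table); where course_id has no match in courses, the course columns become NULL. Walk through each enrollment:
  - enrollment 1 (Uma): course_id=NULL, no match -> kept with NULL
  - enrollment 2 (Beth): course_id=4 -> matches Chemistry
  - enrollment 3 (Chris): course_id=1 -> matches Statistics
  - enrollment 4 (Karen): course_id=2 -> matches Algebra
All 4 rows appear; 1 has NULL course.

SQL:
SELECT a.student, b.title AS course
FROM enrollments a
LEFT JOIN courses b ON a.course_id = b.id

Result:
student | course    
--------+-----------
Uma     | NULL      
Beth    | Chemistry 
Chris   | Statistics
Karen   | Algebra   


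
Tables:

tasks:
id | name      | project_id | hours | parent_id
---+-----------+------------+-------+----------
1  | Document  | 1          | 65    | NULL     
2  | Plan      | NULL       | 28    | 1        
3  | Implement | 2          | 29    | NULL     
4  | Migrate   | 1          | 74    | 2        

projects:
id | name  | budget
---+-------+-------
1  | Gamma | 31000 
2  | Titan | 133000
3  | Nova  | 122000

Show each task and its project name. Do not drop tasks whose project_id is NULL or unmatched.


LEFT JOIN keeps every row from tasks (the left table); where project_id has no match in projects, the project columns become NULL. Walk through each task:
  - task 1 (Document): project_id=1 -> matches Gamma
  - task 2 (Plan): project_id=NULL, no match -> kept with NULL
  - task 3 (Implement): project_id=2 -> matches Titan
  - task 4 (Migrate): project_id=1 -> matches Gamma
All 4 rows appear; 1 has NULL project.

SQL:
SELECT a.name, b.name AS project
FROM tasks a
LEFT JOIN projects b ON a.project_id = b.id

Result:
name      | project
----------+--------
Document  | Gamma  
Plan      | NULL   
Implement | Titan  
Migrate   | Gamma  


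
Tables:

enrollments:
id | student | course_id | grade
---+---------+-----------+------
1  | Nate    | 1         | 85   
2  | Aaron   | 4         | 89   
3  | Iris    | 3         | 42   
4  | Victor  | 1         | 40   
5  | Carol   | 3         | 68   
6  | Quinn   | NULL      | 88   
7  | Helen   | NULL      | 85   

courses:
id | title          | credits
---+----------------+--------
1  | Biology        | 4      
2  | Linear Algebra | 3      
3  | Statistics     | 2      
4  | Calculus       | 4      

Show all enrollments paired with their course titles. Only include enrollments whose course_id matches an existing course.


INNER JOIN keeps only enrollments rows whose course_id matches an id in courses. Walk through each enrollment:
  - enrollment 1 (Nate): course_id=1 -> matches Biology
  - enrollment 2 (Aaron): course_id=4 -> matches Calculus
  - enrollment 3 (Iris): course_id=3 -> matches Statistics
  - enrollment 4 (Victor): course_id=1 -> matches Biology
  - enrollment 5 (Carol): course_id=3 -> matches Statistics
  - enrollment 6 (Quinn): course_id=NULL, no match -> dropped
  - enrollment 7 (Helen): course_id=NULL, no match -> dropped
So 2 of 7 rows are dropped.

SQL:
SELECT a.student, b.title AS course
FROM enrollments a
INNER JOIN courses b ON a.course_id = b.id

Result:
student | course    
--------+-----------
Nate    | Biology   
Aaron   | Calculus  
Iris    | Statistics
Victor  | Biology   
Carol   | Statistics


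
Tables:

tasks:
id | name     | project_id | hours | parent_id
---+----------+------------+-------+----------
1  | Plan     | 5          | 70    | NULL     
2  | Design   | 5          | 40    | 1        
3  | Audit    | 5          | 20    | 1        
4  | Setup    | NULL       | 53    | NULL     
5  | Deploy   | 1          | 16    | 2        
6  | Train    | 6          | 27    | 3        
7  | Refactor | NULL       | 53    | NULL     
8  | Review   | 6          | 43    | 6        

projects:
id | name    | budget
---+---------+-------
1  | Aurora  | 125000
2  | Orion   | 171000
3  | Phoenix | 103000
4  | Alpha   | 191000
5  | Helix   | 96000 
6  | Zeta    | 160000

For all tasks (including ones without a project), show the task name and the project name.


LEFT JOIN keeps every row from tasks (the left table); where project_id has no match in projects, the project columns become NULL. Walk through each task:
  - task 1 (Plan): project_id=5 -> matches Helix
  - task 2 (Design): project_id=5 -> matches Helix
  - task 3 (Audit): project_id=5 -> matches Helix
  - task 4 (Setup): project_id=NULL, no match -> kept with NULL
  - task 5 (Deploy): project_id=1 -> matches Aurora
  - task 6 (Train): project_id=6 -> matches Zeta
  - task 7 (Refactor): project_id=NULL, no match -> kept with NULL
  - task 8 (Review): project_id=6 -> matches Zeta
All 8 rows appear; 2 have NULL project.

SQL:
SELECT a.name, b.name AS project
FROM tasks a
LEFT JOIN projects b ON a.project_id = b.id

Result:
name     | project
---------+--------
Plan     | Helix  
Design   | Helix  
Audit    | Helix  
Setup    | NULL   
Deploy   | Aurora 
Train    | Zeta   
Refactor | NULL   
Review   | Zeta   


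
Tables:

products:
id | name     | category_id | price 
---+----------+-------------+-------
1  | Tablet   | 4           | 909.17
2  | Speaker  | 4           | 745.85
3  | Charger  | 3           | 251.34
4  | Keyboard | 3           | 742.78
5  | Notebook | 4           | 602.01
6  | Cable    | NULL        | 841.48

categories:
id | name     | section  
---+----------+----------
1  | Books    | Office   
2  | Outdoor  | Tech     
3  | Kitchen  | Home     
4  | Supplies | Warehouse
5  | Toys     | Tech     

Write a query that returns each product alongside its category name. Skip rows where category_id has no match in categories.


INNER JOIN keeps only products rows whose category_id matches an id in categories. Walk through each product:
  - product 1 (Tablet): category_id=4 -> matches Supplies
  - product 2 (Speaker): category_id=4 -> matches Supplies
  - product 3 (Charger): category_id=3 -> matches Kitchen
  - product 4 (Keyboard): category_id=3 -> matches Kitchen
  - product 5 (Notebook): category_id=4 -> matches Supplies
  - product 6 (Cable): category_id=NULL, no match -> dropped
So 1 of 6 rows is dropped.

SQL:
SELECT a.name, b.name AS category
FROM products a
INNER JOIN categories b ON a.category_id = b.id

Result:
name     | category
---------+---------
Tablet   | Supplies
Speaker  | Supplies
Charger  | Kitchen 
Keyboard | Kitchen 
Notebook | Supplies


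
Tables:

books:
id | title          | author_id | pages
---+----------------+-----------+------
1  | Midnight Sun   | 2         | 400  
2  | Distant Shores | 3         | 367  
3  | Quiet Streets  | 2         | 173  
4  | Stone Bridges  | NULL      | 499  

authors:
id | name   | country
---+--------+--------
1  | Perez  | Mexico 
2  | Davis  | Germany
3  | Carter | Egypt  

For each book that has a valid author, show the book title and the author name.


INNER JOIN keeps only books rows whose author_id matches an id in authors. Walk through each book:
  - book 1 (Midnight Sun): author_id=2 -> matches Davis
  - book 2 (Distant Shores): author_id=3 -> matches Carter
  - book 3 (Quiet Streets): author_id=2 -> matches Davis
  - book 4 (Stone Bridges): author_id=NULL, no match -> dropped
So 1 of 4 rows is dropped.

SQL:
SELECT a.title, b.name AS author
FROM books a
INNER JOIN authors b ON a.author_id = b.id

Result:
title          | author
---------------+-------
Midnight Sun   | Davis 
Distant Shores | Carter
Quiet Streets  | Davis 


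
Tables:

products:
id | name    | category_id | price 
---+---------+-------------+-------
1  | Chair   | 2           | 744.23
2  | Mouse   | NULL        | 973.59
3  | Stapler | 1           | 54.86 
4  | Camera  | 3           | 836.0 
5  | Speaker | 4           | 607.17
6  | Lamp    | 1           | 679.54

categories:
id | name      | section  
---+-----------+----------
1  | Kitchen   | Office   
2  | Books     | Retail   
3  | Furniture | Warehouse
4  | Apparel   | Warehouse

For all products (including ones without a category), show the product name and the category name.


LEFT JOIN keeps every row from products (the left table); where category_id has no match in categories, the category columns become NULL. Walk through each product:
  - product 1 (Chair): category_id=2 -> matches Books
  - product 2 (Mouse): category_id=NULL, no match -> kept with NULL
  - product 3 (Stapler): category_id=1 -> matches Kitchen
  - product 4 (Camera): category_id=3 -> matches Furniture
  - product 5 (Speaker): category_id=4 -> matches Apparel
  - product 6 (Lamp): category_id=1 -> matches Kitchen
All 6 rows appear; 1 has NULL category.

SQL:
SELECT a.name, b.name AS category
FROM products a
LEFT JOIN categories b ON a.category_id = b.id

Result:
name    | category 
--------+----------
Chair   | Books    
Mouse   | NULL     
Stapler | Kitchen  
Camera  | Furniture
Speaker | Apparel  
Lamp    | Kitchen  


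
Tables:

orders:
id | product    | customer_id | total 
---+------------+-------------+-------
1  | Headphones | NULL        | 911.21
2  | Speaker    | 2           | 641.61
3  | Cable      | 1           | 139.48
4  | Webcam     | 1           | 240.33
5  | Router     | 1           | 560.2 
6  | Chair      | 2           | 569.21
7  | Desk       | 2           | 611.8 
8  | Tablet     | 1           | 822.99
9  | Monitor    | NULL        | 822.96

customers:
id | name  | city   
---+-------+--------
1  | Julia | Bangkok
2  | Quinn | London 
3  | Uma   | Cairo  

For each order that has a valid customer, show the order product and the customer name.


INNER JOIN keeps only orders rows whose customer_id matches an id in customers. Walk through each order:
  - order 1 (Headphones): customer_id=NULL, no match -> dropped
  - order 2 (Speaker): customer_id=2 -> matches Quinn
  - order 3 (Cable): customer_id=1 -> matches Julia
  - order 4 (Webcam): customer_id=1 -> matches Julia
  - order 5 (Router): customer_id=1 -> matches Julia
  - order 6 (Chair): customer_id=2 -> matches Quinn
  - order 7 (Desk): customer_id=2 -> matches Quinn
  - order 8 (Tablet): customer_id=1 -> matches Julia
  - order 9 (Monitor): customer_id=NULL, no match -> dropped
So 2 of 9 rows are dropped.

SQL:
SELECT a.product, b.name AS customer
FROM orders a
INNER JOIN customers b ON a.customer_id = b.id

Result:
product | customer
--------+---------
Speaker | Quinn   
Cable   | Julia   
Webcam  | Julia   
Router  | Julia   
Chair   | Quinn   
Desk    | Quinn   
Tablet  | Julia   


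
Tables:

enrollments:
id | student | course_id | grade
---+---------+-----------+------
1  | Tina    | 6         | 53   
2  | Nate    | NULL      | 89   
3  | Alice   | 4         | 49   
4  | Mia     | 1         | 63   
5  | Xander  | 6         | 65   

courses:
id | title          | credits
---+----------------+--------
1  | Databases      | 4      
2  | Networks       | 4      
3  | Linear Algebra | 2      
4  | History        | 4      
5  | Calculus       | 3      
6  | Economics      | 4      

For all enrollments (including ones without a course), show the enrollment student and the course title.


LEFT JOIN keeps every row from enrollments (the left table); where course_id has no match in courses, the course columns become NULL. Walk through each enrollment:
  - enrollment 1 (Tina): course_id=6 -> matches Economics
  - enrollment 2 (Nate): course_id=NULL, no match -> kept with NULL
  - enrollment 3 (Alice): course_id=4 -> matches History
  - enrollment 4 (Mia): course_id=1 -> matches Databases
  - enrollment 5 (Xander): course_id=6 -> matches Economics
All 5 rows appear; 1 has NULL course.

SQL:
SELECT a.student, b.title AS course
FROM enrollments a
LEFT JOIN courses b ON a.course_id = b.id

Result:
student | course   
--------+----------
Tina    | Economics
Nate    | NULL     
Alice   | History  
Mia     | Databases
Xander  | Economics


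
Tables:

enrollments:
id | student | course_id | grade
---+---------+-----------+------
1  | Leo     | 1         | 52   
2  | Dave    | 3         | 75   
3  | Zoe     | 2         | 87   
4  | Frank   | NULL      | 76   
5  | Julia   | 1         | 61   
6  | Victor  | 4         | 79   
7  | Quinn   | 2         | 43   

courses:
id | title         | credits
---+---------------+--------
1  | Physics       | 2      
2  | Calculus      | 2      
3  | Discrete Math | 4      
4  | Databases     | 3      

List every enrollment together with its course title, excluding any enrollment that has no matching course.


INNER JOIN keeps only enrollments rows whose course_id matches an id in courses. Walk through each enrollment:
  - enrollment 1 (Leo): course_id=1 -> matches Physics
  - enrollment 2 (Dave): course_id=3 -> matches Discrete Math
  - enrollment 3 (Zoe): course_id=2 -> matches Calculus
  - enrollment 4 (Frank): course_id=NULL, no match -> dropped
  - enrollment 5 (Julia): course_id=1 -> matches Physics
  - enrollment 6 (Victor): course_id=4 -> matches Databases
  - enrollment 7 (Quinn): course_id=2 -> matches Calculus
So 1 of 7 rows is dropped.

SQL:
SELECT a.student, b.title AS course
FROM enrollments a
INNER JOIN courses b ON a.course_id = b.id

Result:
student | course       
--------+--------------
Leo     | Physics      
Dave    | Discrete Math
Zoe     | Calculus     
Julia   | Physics      
Victor  | Databases    
Quinn   | Calculus     


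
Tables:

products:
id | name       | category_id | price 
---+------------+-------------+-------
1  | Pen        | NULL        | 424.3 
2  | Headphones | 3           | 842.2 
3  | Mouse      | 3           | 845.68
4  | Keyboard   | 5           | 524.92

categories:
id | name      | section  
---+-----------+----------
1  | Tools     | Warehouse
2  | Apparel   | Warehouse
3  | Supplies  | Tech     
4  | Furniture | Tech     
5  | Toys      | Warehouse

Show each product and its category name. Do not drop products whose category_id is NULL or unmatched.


LEFT JOIN keeps every row from products (the left table); where category_id has no match in categories, the category columns become NULL. Walk through each product:
  - product 1 (Pen): category_id=NULL, no match -> kept with NULL
  - product 2 (Headphones): category_id=3 -> matches Supplies
  - product 3 (Mouse): category_id=3 -> matches Supplies
  - product 4 (Keyboard): category_id=5 -> matches Toys
All 4 rows appear; 1 has NULL category.

SQL:
SELECT a.name, b.name AS category
FROM products a
LEFT JOIN categories b ON a.category_id = b.id

Result:
name       | category
-----------+---------
Pen        | NULL    
Headphones | Supplies
Mouse      | Supplies
Keyboard   | Toys    


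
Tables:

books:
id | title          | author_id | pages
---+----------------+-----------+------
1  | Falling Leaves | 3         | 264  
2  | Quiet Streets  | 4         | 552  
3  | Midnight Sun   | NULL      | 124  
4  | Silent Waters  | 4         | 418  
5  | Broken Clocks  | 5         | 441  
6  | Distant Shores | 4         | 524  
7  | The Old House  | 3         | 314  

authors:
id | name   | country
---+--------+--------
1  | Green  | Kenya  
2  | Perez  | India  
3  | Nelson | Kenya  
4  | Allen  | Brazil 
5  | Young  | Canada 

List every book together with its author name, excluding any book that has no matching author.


INNER JOIN keeps only books rows whose author_id matches an id in authors. Walk through each book:
  - book 1 (Falling Leaves): author_id=3 -> matches Nelson
  - book 2 (Quiet Streets): author_id=4 -> matches Allen
  - book 3 (Midnight Sun): author_id=NULL, no match -> dropped
  - book 4 (Silent Waters): author_id=4 -> matches Allen
  - book 5 (Broken Clocks): author_id=5 -> matches Young
  - book 6 (Distant Shores): author_id=4 -> matches Allen
  - book 7 (The Old House): author_id=3 -> matches Nelson
So 1 of 7 rows is dropped.

SQL:
SELECT a.title, b.name AS author
FROM books a
INNER JOIN authors b ON a.author_id = b.id

Result:
title          | author
---------------+-------
Falling Leaves | Nelson
Quiet Streets  | Allen 
Silent Waters  | Allen 
Broken Clocks  | Young 
Distant Shores | Allen 
The Old House  | Nelson


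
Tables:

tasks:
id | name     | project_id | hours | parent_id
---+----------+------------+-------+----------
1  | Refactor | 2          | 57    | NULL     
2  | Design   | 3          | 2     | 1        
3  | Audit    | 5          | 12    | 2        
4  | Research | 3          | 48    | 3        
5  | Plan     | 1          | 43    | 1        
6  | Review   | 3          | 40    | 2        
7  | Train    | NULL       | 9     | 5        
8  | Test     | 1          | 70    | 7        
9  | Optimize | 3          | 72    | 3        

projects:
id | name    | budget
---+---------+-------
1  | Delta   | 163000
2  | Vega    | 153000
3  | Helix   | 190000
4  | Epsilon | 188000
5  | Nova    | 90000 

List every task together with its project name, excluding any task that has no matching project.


INNER JOIN keeps only tasks rows whose project_id matches an id in projects. Walk through each task:
  - task 1 (Refactor): project_id=2 -> matches Vega
  - task 2 (Design): project_id=3 -> matches Helix
  - task 3 (Audit): project_id=5 -> matches Nova
  - task 4 (Research): project_id=3 -> matches Helix
  - task 5 (Plan): project_id=1 -> matches Delta
  - task 6 (Review): project_id=3 -> matches Helix
  - task 7 (Train): project_id=NULL, no match -> dropped
  - task 8 (Test): project_id=1 -> matches Delta
  - task 9 (Optimize): project_id=3 -> matches Helix
So 1 of 9 rows is dropped.

SQL:
SELECT a.name, b.name AS project
FROM tasks a
INNER JOIN projects b ON a.project_id = b.id

Result:
name     | project
---------+--------
Refactor | Vega   
Design   | Helix  
Audit    | Nova   
Research | Helix  
Plan     | Delta  
Review   | Helix  
Test     | Delta  
Optimize | Helix  


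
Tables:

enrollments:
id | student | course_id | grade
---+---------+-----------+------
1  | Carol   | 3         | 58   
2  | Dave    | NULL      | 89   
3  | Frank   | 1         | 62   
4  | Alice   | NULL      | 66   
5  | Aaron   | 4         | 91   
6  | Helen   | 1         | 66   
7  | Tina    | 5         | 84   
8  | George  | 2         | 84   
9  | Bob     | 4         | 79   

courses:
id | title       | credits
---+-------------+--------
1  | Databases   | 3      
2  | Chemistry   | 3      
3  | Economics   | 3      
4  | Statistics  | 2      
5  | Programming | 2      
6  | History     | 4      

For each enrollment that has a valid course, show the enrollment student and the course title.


INNER JOIN keeps only enrollments rows whose course_id matches an id in courses. Walk through each enrollment:
  - enrollment 1 (Carol): course_id=3 -> matches Economics
  - enrollment 2 (Dave): course_id=NULL, no match -> dropped
  - enrollment 3 (Frank): course_id=1 -> matches Databases
  - enrollment 4 (Alice): course_id=NULL, no match -> dropped
  - enrollment 5 (Aaron): course_id=4 -> matches Statistics
  - enrollment 6 (Helen): course_id=1 -> matches Databases
  - enrollment 7 (Tina): course_id=5 -> matches Programming
  - enrollment 8 (George): course_id=2 -> matches Chemistry
  - enrollment 9 (Bob): course_id=4 -> matches Statistics
So 2 of 9 rows are dropped.

SQL:
SELECT a.student, b.title AS course
FROM enrollments a
INNER JOIN courses b ON a.course_id = b.id

Result:
student | course     
--------+------------
Carol   | Economics  
Frank   | Databases  
Aaron   | Statistics 
Helen   | Databases  
Tina    | Programming
George  | Chemistry  
Bob     | Statistics 


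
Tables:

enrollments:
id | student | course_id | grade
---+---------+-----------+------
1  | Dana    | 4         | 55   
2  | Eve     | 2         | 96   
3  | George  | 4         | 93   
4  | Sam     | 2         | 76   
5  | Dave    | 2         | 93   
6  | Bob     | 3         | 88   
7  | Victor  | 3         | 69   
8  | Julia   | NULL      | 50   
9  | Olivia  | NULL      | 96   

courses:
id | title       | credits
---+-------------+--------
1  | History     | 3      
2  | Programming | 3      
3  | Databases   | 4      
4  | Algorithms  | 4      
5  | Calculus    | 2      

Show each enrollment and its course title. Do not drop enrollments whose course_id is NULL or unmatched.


LEFT JOIN keeps every row from enrollments (the left table); where course_id has no match in courses, the course columns become NULL. Walk through each enrollment:
  - enrollment 1 (Dana): course_id=4 -> matches Algorithms
  - enrollment 2 (Eve): course_id=2 -> matches Programming
  - enrollment 3 (George): course_id=4 -> matches Algorithms
  - enrollment 4 (Sam): course_id=2 -> matches Programming
  - enrollment 5 (Dave): course_id=2 -> matches Programming
  - enrollment 6 (Bob): course_id=3 -> matches Databases
  - enrollment 7 (Victor): course_id=3 -> matches Databases
  - enrollment 8 (Julia): course_id=NULL, no match -> kept with NULL
  - enrollment 9 (Olivia): course_id=NULL, no match -> kept with NULL
All 9 rows appear; 2 have NULL course.

SQL:
SELECT a.student, b.title AS course
FROM enrollments a
LEFT JOIN courses b ON a.course_id = b.id

Result:
student | course     
--------+------------
Dana    | Algorithms 
Eve     | Programming
George  | Algorithms 
Sam     | Programming
Dave    | Programming
Bob     | Databases  
Victor  | Databases  
Julia   | NULL       
Olivia  | NULL       


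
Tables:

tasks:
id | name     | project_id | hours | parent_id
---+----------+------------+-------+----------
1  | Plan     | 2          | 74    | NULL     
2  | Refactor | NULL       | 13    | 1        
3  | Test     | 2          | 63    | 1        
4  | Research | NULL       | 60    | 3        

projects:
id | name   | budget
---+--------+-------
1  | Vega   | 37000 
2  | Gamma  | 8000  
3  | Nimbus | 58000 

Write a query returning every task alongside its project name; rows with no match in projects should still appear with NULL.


LEFT JOIN keeps every row from tasks (the left table); where project_id has no match in projects, the project columns become NULL. Walk through each task:
  - task 1 (Plan): project_id=2 -> matches Gamma
  - task 2 (Refactor): project_id=NULL, no match -> kept with NULL
  - task 3 (Test): project_id=2 -> matches Gamma
  - task 4 (Research): project_id=NULL, no match -> kept with NULL
All 4 rows appear; 2 have NULL project.

SQL:
SELECT a.name, b.name AS project
FROM tasks a
LEFT JOIN projects b ON a.project_id = b.id

Result:
name     | project
---------+--------
Plan     | Gamma  
Refactor | NULL   
Test     | Gamma  
Research | NULL   


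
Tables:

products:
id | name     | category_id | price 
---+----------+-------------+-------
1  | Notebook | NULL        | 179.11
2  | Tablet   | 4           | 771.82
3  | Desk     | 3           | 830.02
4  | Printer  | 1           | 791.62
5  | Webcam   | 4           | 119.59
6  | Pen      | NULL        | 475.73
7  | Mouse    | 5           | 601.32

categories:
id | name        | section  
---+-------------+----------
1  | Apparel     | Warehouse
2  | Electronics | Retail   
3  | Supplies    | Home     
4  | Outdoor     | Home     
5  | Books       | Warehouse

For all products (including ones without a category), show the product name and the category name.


LEFT JOIN keeps every row from products (the left table); where category_id has no match in categories, the category columns become NULL. Walk through each product:
  - product 1 (Notebook): category_id=NULL, no match -> kept with NULL
  - product 2 (Tablet): category_id=4 -> matches Outdoor
  - product 3 (Desk): category_id=3 -> matches Supplies
  - product 4 (Printer): category_id=1 -> matches Apparel
  - product 5 (Webcam): category_id=4 -> matches Outdoor
  - product 6 (Pen): category_id=NULL, no match -> kept with NULL
  - product 7 (Mouse): category_id=5 -> matches Books
All 7 rows appear; 2 have NULL category.

SQL:
SELECT a.name, b.name AS category
FROM products a
LEFT JOIN categories b ON a.category_id = b.id

Result:
name     | category
---------+---------
Notebook | NULL    
Tablet   | Outdoor 
Desk     | Supplies
Printer  | Apparel 
Webcam   | Outdoor 
Pen      | NULL    
Mouse    | Books   


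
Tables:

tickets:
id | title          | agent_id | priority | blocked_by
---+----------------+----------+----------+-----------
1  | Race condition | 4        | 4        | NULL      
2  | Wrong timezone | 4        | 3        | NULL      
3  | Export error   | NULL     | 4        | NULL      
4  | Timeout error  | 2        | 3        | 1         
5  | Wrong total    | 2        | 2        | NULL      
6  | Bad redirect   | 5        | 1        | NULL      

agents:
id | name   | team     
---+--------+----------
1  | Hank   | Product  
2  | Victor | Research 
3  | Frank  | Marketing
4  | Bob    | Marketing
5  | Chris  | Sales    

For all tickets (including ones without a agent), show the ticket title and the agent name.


LEFT JOIN keeps every row from tickets (the left table); where agent_id has no match in agents, the agent columns become NULL. Walk through each ticket:
  - ticket 1 (Race condition): agent_id=4 -> matches Bob
  - ticket 2 (Wrong timezone): agent_id=4 -> matches Bob
  - ticket 3 (Export error): agent_id=NULL, no match -> kept with NULL
  - ticket 4 (Timeout error): agent_id=2 -> matches Victor
  - ticket 5 (Wrong total): agent_id=2 -> matches Victor
  - ticket 6 (Bad redirect): agent_id=5 -> matches Chris
All 6 rows appear; 1 has NULL agent.

SQL:
SELECT a.title, b.name AS agent
FROM tickets a
LEFT JOIN agents b ON a.agent_id = b.id

Result:
title          | agent 
---------------+-------
Race condition | Bob   
Wrong timezone | Bob   
Export error   | NULL  
Timeout error  | Victor
Wrong total    | Victor
Bad redirect   | Chris 
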